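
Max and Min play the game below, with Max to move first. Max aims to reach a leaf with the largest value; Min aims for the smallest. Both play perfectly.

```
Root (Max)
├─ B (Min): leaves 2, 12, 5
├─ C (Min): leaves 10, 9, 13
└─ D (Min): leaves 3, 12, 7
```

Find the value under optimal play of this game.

B (Min): min(2, 12, 5) = 2
C (Min): min(10, 9, 13) = 9
D (Min): min(3, 12, 7) = 3
Root (Max): max(2, 9, 3) = 9

9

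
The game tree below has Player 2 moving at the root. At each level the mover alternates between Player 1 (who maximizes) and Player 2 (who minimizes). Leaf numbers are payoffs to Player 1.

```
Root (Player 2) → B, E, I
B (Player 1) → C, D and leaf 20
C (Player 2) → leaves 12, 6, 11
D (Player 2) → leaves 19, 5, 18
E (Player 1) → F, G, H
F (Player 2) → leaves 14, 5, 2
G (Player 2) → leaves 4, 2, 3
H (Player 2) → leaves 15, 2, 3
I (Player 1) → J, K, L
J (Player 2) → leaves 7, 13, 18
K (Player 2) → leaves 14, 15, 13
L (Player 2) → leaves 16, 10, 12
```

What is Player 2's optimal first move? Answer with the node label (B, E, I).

C (Player 2): min(12, 6, 11) = 6
D (Player 2): min(19, 5, 18) = 5
B (Player 1): max(6, 5, 20) = 20
F (Player 2): min(14, 5, 2) = 2
G (Player 2): min(4, 2, 3) = 2
H (Player 2): min(15, 2, 3) = 2
E (Player 1): max(2, 2, 2) = 2
J (Player 2): min(7, 13, 18) = 7
K (Player 2): min(14, 15, 13) = 13
L (Player 2): min(16, 10, 12) = 10
I (Player 1): max(7, 13, 10) = 13
Root (Player 2): min(20, 2, 13) = 2
Player 2 picks the child with the lowest value: E (value 2).

E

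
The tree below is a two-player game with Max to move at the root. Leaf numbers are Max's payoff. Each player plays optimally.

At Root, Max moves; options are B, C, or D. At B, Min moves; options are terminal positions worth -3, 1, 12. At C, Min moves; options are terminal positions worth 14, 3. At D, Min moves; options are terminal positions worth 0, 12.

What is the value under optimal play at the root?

B (Min): min(-3, 1, 12) = -3
C (Min): min(14, 3) = 3
D (Min): min(0, 12) = 0
Root (Max): max(-3, 3, 0) = 3

3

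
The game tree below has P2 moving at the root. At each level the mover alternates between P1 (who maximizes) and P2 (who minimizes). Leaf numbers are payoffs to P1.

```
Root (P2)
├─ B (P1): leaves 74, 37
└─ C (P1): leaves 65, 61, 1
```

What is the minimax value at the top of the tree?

B (P1): max(74, 37) = 74
C (P1): max(65, 61, 1) = 65
Root (P2): min(74, 65) = 65

65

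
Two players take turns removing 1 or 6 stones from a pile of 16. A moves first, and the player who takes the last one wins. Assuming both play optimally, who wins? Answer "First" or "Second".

Second

i:   0  1  2  3  4  5  6  7  8  9 10 11 12 13 14 15 16
     L  W  L  W  L  W  W  L  W  L  W  L  W  W  L  W  L
Position 16 is L, so the second player wins.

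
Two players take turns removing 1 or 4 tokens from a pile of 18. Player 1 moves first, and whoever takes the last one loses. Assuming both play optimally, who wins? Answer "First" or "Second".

Compute winning (W) and losing (L) positions by backward induction:
i:   0  1  2  3  4  5  6  7  8  9 10 11 12 13 14 15 16 17 18
     W  L  W  L  W  W  L  W  L  W  W  L  W  L  W  W  L  W  L
Position 18 is L, so the second player wins.

Second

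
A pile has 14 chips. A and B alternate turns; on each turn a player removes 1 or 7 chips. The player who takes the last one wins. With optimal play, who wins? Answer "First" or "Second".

Compute winning (W) and losing (L) positions by backward induction:
i:   0  1  2  3  4  5  6  7  8  9 10 11 12 13 14
     L  W  L  W  L  W  L  W  L  W  L  W  L  W  L
Position 14 is L, so the second player wins.

Second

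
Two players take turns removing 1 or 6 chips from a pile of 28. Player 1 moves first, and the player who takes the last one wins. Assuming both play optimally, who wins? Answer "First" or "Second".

Second

i:   0  1  2  3  4  5  6  7  8  9 10 11 12 13 14 15 16 17 18 19 20 21 22 23 24 25 26 27 28
     L  W  L  W  L  W  W  L  W  L  W  L  W  W  L  W  L  W  L  W  W  L  W  L  W  L  W  W  L
Position 28 is L, so the second player wins.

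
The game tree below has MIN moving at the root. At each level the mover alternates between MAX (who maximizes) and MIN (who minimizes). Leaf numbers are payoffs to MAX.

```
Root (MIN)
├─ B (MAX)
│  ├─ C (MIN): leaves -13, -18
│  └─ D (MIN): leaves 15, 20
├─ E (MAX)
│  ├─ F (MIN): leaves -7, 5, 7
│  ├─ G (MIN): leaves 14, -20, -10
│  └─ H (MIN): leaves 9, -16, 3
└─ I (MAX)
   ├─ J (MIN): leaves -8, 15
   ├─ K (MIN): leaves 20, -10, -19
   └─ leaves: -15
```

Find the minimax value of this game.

-8

C (MIN): min(-13, -18) = -18
D (MIN): min(15, 20) = 15
B (MAX): max(-18, 15) = 15
F (MIN): min(-7, 5, 7) = -7
G (MIN): min(14, -20, -10) = -20
H (MIN): min(9, -16, 3) = -16
E (MAX): max(-7, -20, -16) = -7
J (MIN): min(-8, 15) = -8
K (MIN): min(20, -10, -19) = -19
I (MAX): max(-8, -19, -15) = -8
Root (MIN): min(15, -7, -8) = -8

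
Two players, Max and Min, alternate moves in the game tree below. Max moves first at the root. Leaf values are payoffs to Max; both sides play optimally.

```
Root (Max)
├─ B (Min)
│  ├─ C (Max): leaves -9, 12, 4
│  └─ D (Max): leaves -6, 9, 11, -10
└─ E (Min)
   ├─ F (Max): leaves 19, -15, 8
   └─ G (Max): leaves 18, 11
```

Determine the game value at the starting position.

C (Max): max(-9, 12, 4) = 12
D (Max): max(-6, 9, 11, -10) = 11
B (Min): min(12, 11) = 11
F (Max): max(19, -15, 8) = 19
G (Max): max(18, 11) = 18
E (Min): min(19, 18) = 18
Root (Max): max(11, 18) = 18

18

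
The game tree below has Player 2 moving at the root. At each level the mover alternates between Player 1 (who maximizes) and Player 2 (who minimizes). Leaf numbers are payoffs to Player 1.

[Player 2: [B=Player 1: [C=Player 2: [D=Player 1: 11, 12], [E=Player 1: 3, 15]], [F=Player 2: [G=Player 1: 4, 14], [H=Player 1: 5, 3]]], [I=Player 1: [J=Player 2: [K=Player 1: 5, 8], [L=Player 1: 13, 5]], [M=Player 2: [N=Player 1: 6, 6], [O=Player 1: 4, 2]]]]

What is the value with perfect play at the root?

D (Player 1): max(11, 12) = 12
E (Player 1): max(3, 15) = 15
C (Player 2): min(12, 15) = 12
G (Player 1): max(4, 14) = 14
H (Player 1): max(5, 3) = 5
F (Player 2): min(14, 5) = 5
B (Player 1): max(12, 5) = 12
K (Player 1): max(5, 8) = 8
L (Player 1): max(13, 5) = 13
J (Player 2): min(8, 13) = 8
N (Player 1): max(6, 6) = 6
O (Player 1): max(4, 2) = 4
M (Player 2): min(6, 4) = 4
I (Player 1): max(8, 4) = 8
Root (Player 2): min(12, 8) = 8

8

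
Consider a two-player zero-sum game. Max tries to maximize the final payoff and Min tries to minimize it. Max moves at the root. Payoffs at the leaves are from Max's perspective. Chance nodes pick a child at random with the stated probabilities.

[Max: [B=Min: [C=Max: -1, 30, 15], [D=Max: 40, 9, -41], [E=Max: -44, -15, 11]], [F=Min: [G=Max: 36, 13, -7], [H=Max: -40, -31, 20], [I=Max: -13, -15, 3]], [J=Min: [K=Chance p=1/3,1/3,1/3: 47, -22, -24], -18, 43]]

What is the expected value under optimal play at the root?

11

C (Max): max(-1, 30, 15) = 30
D (Max): max(40, 9, -41) = 40
E (Max): max(-44, -15, 11) = 11
B (Min): min(30, 40, 11) = 11
G (Max): max(36, 13, -7) = 36
H (Max): max(-40, -31, 20) = 20
I (Max): max(-13, -15, 3) = 3
F (Min): min(36, 20, 3) = 3
K (Chance): 1/3·47 + 1/3·-22 + 1/3·-24 = 0.33
J (Min): min(0.33, -18, 43) = -18
Root (Max): max(11, 3, -18) = 11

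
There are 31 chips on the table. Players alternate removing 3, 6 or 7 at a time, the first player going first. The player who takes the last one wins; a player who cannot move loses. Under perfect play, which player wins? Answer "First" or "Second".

Second

Positions where the player to move wins (W) vs loses (L):
i:   0  1  2  3  4  5  6  7  8  9 10 11 12 13 14 15 16 17 18 19 20 21 22 23 24 25 26 27 28 29 30 31
     L  L  L  W  W  W  W  W  W  W  L  L  L  W  W  W  W  W  W  W  L  L  L  W  W  W  W  W  W  W  L  L
Position 31 is L, so the second player wins.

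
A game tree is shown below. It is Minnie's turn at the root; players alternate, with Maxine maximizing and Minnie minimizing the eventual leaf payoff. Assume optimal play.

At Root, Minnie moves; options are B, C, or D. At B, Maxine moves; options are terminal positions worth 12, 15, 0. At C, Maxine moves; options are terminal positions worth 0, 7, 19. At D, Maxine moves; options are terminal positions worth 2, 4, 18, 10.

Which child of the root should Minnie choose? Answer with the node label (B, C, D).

B

B (Maxine): max(12, 15, 0) = 15
C (Maxine): max(0, 7, 19) = 19
D (Maxine): max(2, 4, 18, 10) = 18
Root (Minnie): min(15, 19, 18) = 15
Minnie picks the child with the lowest value: B (value 15).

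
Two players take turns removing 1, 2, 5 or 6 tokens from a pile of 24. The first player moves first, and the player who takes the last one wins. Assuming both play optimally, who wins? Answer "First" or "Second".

Second

i:   0  1  2  3  4  5  6  7  8  9 10 11 12 13 14 15 16 17 18 19 20 21 22 23 24
     L  W  W  L  W  W  W  L  W  W  L  W  W  W  L  W  W  L  W  W  W  L  W  W  L
Position 24 is L, so the second player wins.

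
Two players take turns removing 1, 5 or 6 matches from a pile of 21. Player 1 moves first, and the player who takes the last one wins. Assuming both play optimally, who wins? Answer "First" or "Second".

First

Positions where the player to move wins (W) vs loses (L):
i:   0  1  2  3  4  5  6  7  8  9 10 11 12 13 14 15 16 17 18 19 20 21
     L  W  L  W  L  W  W  W  W  W  W  L  W  L  W  L  W  W  W  W  W  W
Position 21 is W, so the first player wins.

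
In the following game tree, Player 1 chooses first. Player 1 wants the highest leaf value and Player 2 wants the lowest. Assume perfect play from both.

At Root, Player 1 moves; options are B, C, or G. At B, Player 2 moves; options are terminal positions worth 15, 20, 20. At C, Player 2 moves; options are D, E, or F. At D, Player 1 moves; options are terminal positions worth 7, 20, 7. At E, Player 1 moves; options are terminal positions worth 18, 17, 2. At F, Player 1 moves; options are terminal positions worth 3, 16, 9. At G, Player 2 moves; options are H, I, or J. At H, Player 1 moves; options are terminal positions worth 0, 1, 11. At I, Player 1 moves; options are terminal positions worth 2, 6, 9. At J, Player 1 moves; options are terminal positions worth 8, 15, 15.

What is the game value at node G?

H: max(0, 1, 11) = 11
I: max(2, 6, 9) = 9
J: max(8, 15, 15) = 15
G: min(11, 9, 15) = 9

9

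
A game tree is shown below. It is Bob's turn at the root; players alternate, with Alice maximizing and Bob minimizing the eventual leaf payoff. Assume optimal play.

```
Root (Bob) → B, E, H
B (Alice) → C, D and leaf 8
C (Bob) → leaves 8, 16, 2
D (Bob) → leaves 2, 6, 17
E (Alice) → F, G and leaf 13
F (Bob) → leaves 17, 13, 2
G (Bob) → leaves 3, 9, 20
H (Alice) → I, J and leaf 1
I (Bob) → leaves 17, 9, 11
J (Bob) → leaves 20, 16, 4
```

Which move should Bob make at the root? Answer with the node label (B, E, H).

B

C (Bob): min(8, 16, 2) = 2
D (Bob): min(2, 6, 17) = 2
B (Alice): max(2, 2, 8) = 8
F (Bob): min(17, 13, 2) = 2
G (Bob): min(3, 9, 20) = 3
E (Alice): max(2, 3, 13) = 13
I (Bob): min(17, 9, 11) = 9
J (Bob): min(20, 16, 4) = 4
H (Alice): max(9, 4, 1) = 9
Root (Bob): min(8, 13, 9) = 8
Bob picks the child with the lowest value: B (value 8).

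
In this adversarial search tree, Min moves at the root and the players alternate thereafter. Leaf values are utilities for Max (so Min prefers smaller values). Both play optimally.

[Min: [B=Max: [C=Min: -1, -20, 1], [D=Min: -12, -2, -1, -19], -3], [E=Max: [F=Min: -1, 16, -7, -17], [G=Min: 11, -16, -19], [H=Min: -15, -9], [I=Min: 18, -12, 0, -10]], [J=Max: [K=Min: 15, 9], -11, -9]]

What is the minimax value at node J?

K: min(15, 9) = 9
J: max(9, -11, -9) = 9

9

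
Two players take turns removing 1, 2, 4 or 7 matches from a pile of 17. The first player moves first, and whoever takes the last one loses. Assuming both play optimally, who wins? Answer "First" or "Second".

i:   0  1  2  3  4  5  6  7  8  9 10 11 12 13 14 15 16 17
     W  L  W  W  L  W  W  L  W  W  L  W  W  L  W  W  L  W
Position 17 is W, so the first player wins.

First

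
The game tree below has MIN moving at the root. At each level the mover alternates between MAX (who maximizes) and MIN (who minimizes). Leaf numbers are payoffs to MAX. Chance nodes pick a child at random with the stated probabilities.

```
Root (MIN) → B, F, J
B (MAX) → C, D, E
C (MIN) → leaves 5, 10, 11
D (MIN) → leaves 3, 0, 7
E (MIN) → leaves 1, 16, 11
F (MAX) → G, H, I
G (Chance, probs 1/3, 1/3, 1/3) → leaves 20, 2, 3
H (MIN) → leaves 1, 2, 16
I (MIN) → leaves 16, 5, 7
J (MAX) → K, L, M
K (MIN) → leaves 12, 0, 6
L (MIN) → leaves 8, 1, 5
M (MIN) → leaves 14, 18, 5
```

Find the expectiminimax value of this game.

C (MIN): min(5, 10, 11) = 5
D (MIN): min(3, 0, 7) = 0
E (MIN): min(1, 16, 11) = 1
B (MAX): max(5, 0, 1) = 5
G (Chance): 1/3·20 + 1/3·2 + 1/3·3 = 8.33
H (MIN): min(1, 2, 16) = 1
I (MIN): min(16, 5, 7) = 5
F (MAX): max(8.33, 1, 5) = 8.33
K (MIN): min(12, 0, 6) = 0
L (MIN): min(8, 1, 5) = 1
M (MIN): min(14, 18, 5) = 5
J (MAX): max(0, 1, 5) = 5
Root (MIN): min(5, 8.33, 5) = 5

5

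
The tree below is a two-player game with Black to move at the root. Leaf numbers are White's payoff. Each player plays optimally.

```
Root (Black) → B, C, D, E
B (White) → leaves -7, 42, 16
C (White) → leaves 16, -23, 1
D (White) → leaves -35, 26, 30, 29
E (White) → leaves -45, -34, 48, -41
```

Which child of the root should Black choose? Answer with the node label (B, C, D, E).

B (White): max(-7, 42, 16) = 42
C (White): max(16, -23, 1) = 16
D (White): max(-35, 26, 30, 29) = 30
E (White): max(-45, -34, 48, -41) = 48
Root (Black): min(42, 16, 30, 48) = 16
Black picks the child with the lowest value: C (value 16).

C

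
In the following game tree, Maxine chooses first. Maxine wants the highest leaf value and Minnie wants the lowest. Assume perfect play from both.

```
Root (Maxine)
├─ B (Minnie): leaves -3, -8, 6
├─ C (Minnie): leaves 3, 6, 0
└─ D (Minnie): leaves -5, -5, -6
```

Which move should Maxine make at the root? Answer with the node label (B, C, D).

B (Minnie): min(-3, -8, 6) = -8
C (Minnie): min(3, 6, 0) = 0
D (Minnie): min(-5, -5, -6) = -6
Root (Maxine): max(-8, 0, -6) = 0
Maxine picks the child with the highest value: C (value 0).

C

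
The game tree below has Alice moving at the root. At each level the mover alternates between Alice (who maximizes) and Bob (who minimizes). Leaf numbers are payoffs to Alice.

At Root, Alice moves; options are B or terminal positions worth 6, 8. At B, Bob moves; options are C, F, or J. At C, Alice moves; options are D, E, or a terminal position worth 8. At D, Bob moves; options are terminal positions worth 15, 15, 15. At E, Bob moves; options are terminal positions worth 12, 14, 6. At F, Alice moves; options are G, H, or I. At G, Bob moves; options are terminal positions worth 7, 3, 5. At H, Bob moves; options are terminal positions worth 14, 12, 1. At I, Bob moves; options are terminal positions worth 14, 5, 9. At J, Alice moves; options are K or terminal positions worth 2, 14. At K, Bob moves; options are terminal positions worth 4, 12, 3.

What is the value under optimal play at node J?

K: min(4, 12, 3) = 3
J: max(3, 2, 14) = 14

14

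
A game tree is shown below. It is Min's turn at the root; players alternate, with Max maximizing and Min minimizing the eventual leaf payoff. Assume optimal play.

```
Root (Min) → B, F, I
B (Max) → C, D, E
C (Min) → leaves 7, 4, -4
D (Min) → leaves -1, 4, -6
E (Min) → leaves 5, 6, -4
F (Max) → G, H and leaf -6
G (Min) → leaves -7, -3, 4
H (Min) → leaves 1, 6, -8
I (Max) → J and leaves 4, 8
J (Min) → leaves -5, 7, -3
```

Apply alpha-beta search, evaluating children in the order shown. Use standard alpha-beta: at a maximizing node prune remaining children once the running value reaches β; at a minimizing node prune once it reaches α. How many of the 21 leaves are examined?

C [α=-∞,β=+∞]: v=-4
D [α=-4,β=+∞]: v=-6
E [α=-4,β=+∞]: v=-4
B [α=-∞,β=+∞]: v=-4
G [α=-∞,β=-4]: v=-7
H [α=-7,β=-4]: v=-8
F [α=-∞,β=-4]: v=-6
J [α=-∞,β=-6]: v=-5
I [α=-∞,β=-6]: v=-5 after child 1 ≥ β → β-cutoff, skip 2
Root [α=-∞,β=+∞]: v=-6
Leaves evaluated: 19 of 21.

19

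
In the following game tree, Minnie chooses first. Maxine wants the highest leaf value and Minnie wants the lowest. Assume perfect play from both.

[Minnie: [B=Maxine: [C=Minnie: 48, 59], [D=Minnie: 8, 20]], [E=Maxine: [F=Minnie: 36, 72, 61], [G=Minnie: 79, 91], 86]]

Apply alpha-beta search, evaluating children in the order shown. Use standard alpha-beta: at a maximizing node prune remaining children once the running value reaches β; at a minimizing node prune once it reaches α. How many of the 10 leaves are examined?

8

C [α=-∞,β=+∞]: v=48
D [α=48,β=+∞]: v=8 after child 1 ≤ α → α-cutoff, skip 1
B [α=-∞,β=+∞]: v=48
F [α=-∞,β=48]: v=36
G [α=36,β=48]: v=79
E [α=-∞,β=48]: v=79 after child 2 ≥ β → β-cutoff, skip 1
Root [α=-∞,β=+∞]: v=48
Leaves evaluated: 8 of 10.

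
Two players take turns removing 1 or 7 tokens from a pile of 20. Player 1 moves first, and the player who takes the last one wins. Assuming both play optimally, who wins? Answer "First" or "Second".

Positions where the player to move wins (W) vs loses (L):
i:   0  1  2  3  4  5  6  7  8  9 10 11 12 13 14 15 16 17 18 19 20
     L  W  L  W  L  W  L  W  L  W  L  W  L  W  L  W  L  W  L  W  L
Position 20 is L, so the second player wins.

Second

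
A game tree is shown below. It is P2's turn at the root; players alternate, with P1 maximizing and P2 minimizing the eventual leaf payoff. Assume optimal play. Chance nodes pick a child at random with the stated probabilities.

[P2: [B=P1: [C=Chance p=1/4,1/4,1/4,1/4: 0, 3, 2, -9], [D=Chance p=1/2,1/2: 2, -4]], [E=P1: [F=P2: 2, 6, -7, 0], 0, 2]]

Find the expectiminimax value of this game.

-1

C (Chance): 1/4·0 + 1/4·3 + 1/4·2 + 1/4·-9 = -1
D (Chance): 1/2·2 + 1/2·-4 = -1
B (P1): max(-1, -1) = -1
F (P2): min(2, 6, -7, 0) = -7
E (P1): max(-7, 0, 2) = 2
Root (P2): min(-1, 2) = -1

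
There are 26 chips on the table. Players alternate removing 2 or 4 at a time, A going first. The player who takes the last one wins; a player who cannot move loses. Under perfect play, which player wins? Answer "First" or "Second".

W/L table (W = player to move can force a win):
i:   0  1  2  3  4  5  6  7  8  9 10 11 12 13 14 15 16 17 18 19 20 21 22 23 24 25 26
     L  L  W  W  W  W  L  L  W  W  W  W  L  L  W  W  W  W  L  L  W  W  W  W  L  L  W
Position 26 is W, so the first player wins.

First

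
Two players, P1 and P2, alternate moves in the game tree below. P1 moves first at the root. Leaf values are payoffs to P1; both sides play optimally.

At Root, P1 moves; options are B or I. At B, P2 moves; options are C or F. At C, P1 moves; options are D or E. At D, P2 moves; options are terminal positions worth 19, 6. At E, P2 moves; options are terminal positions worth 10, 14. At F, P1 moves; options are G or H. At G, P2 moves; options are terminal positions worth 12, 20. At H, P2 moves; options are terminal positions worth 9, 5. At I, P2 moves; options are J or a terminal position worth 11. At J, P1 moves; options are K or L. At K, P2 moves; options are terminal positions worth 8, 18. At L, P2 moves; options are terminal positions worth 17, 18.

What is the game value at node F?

G: min(12, 20) = 12
H: min(9, 5) = 5
F: max(12, 5) = 12

12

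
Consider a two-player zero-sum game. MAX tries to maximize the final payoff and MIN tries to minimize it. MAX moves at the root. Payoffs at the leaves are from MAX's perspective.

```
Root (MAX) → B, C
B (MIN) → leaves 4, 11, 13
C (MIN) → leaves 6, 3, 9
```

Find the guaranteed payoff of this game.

4

B (MIN): min(4, 11, 13) = 4
C (MIN): min(6, 3, 9) = 3
Root (MAX): max(4, 3) = 4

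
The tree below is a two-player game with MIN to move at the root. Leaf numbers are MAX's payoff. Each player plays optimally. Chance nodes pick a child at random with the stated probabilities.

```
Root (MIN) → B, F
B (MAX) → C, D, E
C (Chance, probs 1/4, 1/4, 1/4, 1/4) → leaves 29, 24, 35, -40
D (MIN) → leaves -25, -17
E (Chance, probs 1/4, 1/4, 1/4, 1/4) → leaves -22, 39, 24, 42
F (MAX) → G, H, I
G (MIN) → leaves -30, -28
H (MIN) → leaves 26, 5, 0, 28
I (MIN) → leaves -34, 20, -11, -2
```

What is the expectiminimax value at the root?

0

C (Chance): 1/4·29 + 1/4·24 + 1/4·35 + 1/4·-40 = 12
D (MIN): min(-25, -17) = -25
E (Chance): 1/4·-22 + 1/4·39 + 1/4·24 + 1/4·42 = 20.75
B (MAX): max(12, -25, 20.75) = 20.75
G (MIN): min(-30, -28) = -30
H (MIN): min(26, 5, 0, 28) = 0
I (MIN): min(-34, 20, -11, -2) = -34
F (MAX): max(-30, 0, -34) = 0
Root (MIN): min(20.75, 0) = 0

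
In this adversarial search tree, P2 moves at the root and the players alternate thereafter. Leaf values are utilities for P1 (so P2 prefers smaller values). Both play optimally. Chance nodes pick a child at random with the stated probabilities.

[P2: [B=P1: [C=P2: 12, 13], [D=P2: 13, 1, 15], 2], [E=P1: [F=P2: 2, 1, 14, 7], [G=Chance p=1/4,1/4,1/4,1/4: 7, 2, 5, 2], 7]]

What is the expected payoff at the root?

C (P2): min(12, 13) = 12
D (P2): min(13, 1, 15) = 1
B (P1): max(12, 1, 2) = 12
F (P2): min(2, 1, 14, 7) = 1
G (Chance): 1/4·7 + 1/4·2 + 1/4·5 + 1/4·2 = 4
E (P1): max(1, 4, 7) = 7
Root (P2): min(12, 7) = 7

7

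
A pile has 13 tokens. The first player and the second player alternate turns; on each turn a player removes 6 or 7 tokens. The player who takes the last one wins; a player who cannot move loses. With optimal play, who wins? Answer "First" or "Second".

Second

i:   0  1  2  3  4  5  6  7  8  9 10 11 12 13
     L  L  L  L  L  L  W  W  W  W  W  W  W  L
Position 13 is L, so the second player wins.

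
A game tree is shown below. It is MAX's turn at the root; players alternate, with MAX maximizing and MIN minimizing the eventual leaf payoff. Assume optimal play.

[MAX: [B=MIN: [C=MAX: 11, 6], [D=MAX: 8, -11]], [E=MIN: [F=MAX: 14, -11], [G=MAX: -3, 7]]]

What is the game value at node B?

C: max(11, 6) = 11
D: max(8, -11) = 8
B: min(11, 8) = 8

8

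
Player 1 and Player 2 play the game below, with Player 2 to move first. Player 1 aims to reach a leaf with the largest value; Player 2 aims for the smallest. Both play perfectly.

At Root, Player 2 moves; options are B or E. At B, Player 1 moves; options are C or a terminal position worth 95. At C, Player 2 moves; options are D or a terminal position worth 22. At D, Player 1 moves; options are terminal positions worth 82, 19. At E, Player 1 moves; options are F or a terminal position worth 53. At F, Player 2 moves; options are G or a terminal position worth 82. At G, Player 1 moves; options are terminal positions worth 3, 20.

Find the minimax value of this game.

53

D (Player 1): max(82, 19) = 82
C (Player 2): min(82, 22) = 22
B (Player 1): max(22, 95) = 95
G (Player 1): max(3, 20) = 20
F (Player 2): min(20, 82) = 20
E (Player 1): max(20, 53) = 53
Root (Player 2): min(95, 53) = 53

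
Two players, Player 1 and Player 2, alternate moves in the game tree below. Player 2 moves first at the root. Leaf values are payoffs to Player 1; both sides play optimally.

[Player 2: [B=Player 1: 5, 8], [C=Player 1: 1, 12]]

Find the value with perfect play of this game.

8

B (Player 1): max(5, 8) = 8
C (Player 1): max(1, 12) = 12
Root (Player 2): min(8, 12) = 8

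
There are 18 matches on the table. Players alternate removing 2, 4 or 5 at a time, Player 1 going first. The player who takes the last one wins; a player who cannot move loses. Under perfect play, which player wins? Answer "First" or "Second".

First

Positions where the player to move wins (W) vs loses (L):
i:   0  1  2  3  4  5  6  7  8  9 10 11 12 13 14 15 16 17 18
     L  L  W  W  W  W  W  L  L  W  W  W  W  W  L  L  W  W  W
Position 18 is W, so the first player wins.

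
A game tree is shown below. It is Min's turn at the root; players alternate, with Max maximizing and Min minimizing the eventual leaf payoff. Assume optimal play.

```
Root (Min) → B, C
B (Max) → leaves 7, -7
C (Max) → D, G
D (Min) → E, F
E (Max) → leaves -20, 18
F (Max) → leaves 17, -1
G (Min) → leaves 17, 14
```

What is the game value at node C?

E: max(-20, 18) = 18
F: max(17, -1) = 17
D: min(18, 17) = 17
G: min(17, 14) = 14
C: max(17, 14) = 17

17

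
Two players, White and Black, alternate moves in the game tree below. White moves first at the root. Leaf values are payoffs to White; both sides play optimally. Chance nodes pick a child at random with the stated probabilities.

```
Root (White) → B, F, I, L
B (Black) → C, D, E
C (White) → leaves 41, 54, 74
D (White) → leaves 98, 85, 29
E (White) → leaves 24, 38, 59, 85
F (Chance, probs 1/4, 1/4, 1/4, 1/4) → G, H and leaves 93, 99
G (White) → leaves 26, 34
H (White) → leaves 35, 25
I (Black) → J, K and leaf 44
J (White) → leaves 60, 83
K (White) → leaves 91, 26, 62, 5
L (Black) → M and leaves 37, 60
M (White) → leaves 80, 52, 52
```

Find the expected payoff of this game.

C (White): max(41, 54, 74) = 74
D (White): max(98, 85, 29) = 98
E (White): max(24, 38, 59, 85) = 85
B (Black): min(74, 98, 85) = 74
G (White): max(26, 34) = 34
H (White): max(35, 25) = 35
F (Chance): 1/4·34 + 1/4·35 + 1/4·93 + 1/4·99 = 65.25
J (White): max(60, 83) = 83
K (White): max(91, 26, 62, 5) = 91
I (Black): min(83, 91, 44) = 44
M (White): max(80, 52, 52) = 80
L (Black): min(80, 37, 60) = 37
Root (White): max(74, 65.25, 44, 37) = 74

74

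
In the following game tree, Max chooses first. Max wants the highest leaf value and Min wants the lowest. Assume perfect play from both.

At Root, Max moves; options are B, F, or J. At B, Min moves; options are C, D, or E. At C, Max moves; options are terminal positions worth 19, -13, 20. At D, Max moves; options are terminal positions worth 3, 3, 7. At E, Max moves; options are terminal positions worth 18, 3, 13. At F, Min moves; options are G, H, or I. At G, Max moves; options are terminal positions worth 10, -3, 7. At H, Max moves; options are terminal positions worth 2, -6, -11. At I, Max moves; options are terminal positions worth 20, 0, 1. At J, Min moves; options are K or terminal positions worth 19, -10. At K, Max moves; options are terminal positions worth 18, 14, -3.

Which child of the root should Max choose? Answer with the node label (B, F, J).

C (Max): max(19, -13, 20) = 20
D (Max): max(3, 3, 7) = 7
E (Max): max(18, 3, 13) = 18
B (Min): min(20, 7, 18) = 7
G (Max): max(10, -3, 7) = 10
H (Max): max(2, -6, -11) = 2
I (Max): max(20, 0, 1) = 20
F (Min): min(10, 2, 20) = 2
K (Max): max(18, 14, -3) = 18
J (Min): min(18, 19, -10) = -10
Root (Max): max(7, 2, -10) = 7
Max picks the child with the highest value: B (value 7).

B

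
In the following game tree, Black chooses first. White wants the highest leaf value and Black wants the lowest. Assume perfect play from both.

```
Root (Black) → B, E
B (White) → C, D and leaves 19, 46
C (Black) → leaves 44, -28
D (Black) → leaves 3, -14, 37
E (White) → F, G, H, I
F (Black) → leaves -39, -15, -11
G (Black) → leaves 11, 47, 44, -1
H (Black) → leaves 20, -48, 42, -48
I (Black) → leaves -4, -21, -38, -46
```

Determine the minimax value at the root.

-1

C (Black): min(44, -28) = -28
D (Black): min(3, -14, 37) = -14
B (White): max(-28, -14, 19, 46) = 46
F (Black): min(-39, -15, -11) = -39
G (Black): min(11, 47, 44, -1) = -1
H (Black): min(20, -48, 42, -48) = -48
I (Black): min(-4, -21, -38, -46) = -46
E (White): max(-39, -1, -48, -46) = -1
Root (Black): min(46, -1) = -1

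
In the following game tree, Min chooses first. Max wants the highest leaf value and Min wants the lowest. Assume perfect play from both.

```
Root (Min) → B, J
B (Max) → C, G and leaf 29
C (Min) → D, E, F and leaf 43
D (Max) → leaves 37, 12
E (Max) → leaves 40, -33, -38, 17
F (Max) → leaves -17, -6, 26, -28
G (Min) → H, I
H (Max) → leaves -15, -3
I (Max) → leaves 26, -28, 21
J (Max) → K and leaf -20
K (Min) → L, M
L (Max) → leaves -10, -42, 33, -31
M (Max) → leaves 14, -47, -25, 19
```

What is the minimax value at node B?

D: max(37, 12) = 37
E: max(40, -33, -38, 17) = 40
F: max(-17, -6, 26, -28) = 26
C: min(37, 40, 26, 43) = 26
H: max(-15, -3) = -3
I: max(26, -28, 21) = 26
G: min(-3, 26) = -3
B: max(26, -3, 29) = 29

29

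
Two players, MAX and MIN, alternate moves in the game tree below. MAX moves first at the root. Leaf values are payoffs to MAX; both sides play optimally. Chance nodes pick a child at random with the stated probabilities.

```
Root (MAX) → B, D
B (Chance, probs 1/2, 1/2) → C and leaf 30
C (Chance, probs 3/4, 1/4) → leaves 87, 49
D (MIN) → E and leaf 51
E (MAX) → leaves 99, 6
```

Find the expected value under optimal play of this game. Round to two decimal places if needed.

C (Chance): 3/4·87 + 1/4·49 = 77.5
B (Chance): 1/2·77.5 + 1/2·30 = 53.75
E (MAX): max(99, 6) = 99
D (MIN): min(99, 51) = 51
Root (MAX): max(53.75, 51) = 53.75

53.75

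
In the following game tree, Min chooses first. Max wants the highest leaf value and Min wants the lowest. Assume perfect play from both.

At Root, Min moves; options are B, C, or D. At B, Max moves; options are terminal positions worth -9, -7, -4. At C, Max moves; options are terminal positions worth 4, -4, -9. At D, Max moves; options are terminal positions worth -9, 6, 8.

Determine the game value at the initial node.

-4

B (Max): max(-9, -7, -4) = -4
C (Max): max(4, -4, -9) = 4
D (Max): max(-9, 6, 8) = 8
Root (Min): min(-4, 4, 8) = -4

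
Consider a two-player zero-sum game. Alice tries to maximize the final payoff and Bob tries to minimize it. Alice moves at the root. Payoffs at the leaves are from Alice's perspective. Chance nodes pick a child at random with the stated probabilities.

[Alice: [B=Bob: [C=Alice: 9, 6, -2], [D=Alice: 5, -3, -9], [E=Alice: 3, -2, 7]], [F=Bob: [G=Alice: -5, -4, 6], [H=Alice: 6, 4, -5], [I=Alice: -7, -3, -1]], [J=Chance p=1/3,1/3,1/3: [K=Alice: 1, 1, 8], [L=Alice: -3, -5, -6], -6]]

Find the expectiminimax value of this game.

C (Alice): max(9, 6, -2) = 9
D (Alice): max(5, -3, -9) = 5
E (Alice): max(3, -2, 7) = 7
B (Bob): min(9, 5, 7) = 5
G (Alice): max(-5, -4, 6) = 6
H (Alice): max(6, 4, -5) = 6
I (Alice): max(-7, -3, -1) = -1
F (Bob): min(6, 6, -1) = -1
K (Alice): max(1, 1, 8) = 8
L (Alice): max(-3, -5, -6) = -3
J (Chance): 1/3·8 + 1/3·-3 + 1/3·-6 = -0.33
Root (Alice): max(5, -1, -0.33) = 5

5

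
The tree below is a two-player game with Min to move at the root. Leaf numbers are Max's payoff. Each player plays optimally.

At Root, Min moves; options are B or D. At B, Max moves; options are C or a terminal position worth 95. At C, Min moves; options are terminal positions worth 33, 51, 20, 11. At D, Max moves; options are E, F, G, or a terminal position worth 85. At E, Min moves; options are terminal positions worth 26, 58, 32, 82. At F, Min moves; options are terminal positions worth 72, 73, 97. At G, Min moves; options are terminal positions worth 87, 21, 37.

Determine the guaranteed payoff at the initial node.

C (Min): min(33, 51, 20, 11) = 11
B (Max): max(11, 95) = 95
E (Min): min(26, 58, 32, 82) = 26
F (Min): min(72, 73, 97) = 72
G (Min): min(87, 21, 37) = 21
D (Max): max(26, 72, 21, 85) = 85
Root (Min): min(95, 85) = 85

85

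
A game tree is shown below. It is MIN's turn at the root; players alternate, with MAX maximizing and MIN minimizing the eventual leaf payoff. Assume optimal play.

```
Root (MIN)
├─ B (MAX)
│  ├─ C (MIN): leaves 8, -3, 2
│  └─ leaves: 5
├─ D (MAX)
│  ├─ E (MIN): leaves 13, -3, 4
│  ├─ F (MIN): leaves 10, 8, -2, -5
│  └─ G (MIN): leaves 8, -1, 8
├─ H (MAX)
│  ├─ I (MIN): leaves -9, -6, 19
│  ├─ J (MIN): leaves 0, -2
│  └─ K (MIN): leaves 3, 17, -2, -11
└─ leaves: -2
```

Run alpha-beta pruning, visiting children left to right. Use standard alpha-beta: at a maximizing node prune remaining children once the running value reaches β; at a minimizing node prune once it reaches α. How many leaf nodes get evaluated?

23

C [α=-∞,β=+∞]: v=-3
B [α=-∞,β=+∞]: v=5
E [α=-∞,β=5]: v=-3
F [α=-3,β=5]: v=-5
G [α=-3,β=5]: v=-1
D [α=-∞,β=5]: v=-1
I [α=-∞,β=-1]: v=-9
J [α=-9,β=-1]: v=-2
K [α=-2,β=-1]: v=-2 after child 3 ≤ α → α-cutoff, skip 1
H [α=-∞,β=-1]: v=-2
Root [α=-∞,β=+∞]: v=-2
Leaves evaluated: 23 of 24.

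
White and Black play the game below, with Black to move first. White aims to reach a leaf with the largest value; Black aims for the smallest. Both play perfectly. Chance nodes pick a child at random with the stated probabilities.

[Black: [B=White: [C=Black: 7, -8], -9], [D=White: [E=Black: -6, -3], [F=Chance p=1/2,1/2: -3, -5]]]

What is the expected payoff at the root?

-8

C (Black): min(7, -8) = -8
B (White): max(-8, -9) = -8
E (Black): min(-6, -3) = -6
F (Chance): 1/2·-3 + 1/2·-5 = -4
D (White): max(-6, -4) = -4
Root (Black): min(-8, -4) = -8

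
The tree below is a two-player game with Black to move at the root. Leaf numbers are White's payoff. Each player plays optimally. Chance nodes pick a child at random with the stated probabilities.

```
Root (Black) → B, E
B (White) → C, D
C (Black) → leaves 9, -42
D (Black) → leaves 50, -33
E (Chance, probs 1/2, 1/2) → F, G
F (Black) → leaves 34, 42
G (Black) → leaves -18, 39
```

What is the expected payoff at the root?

C (Black): min(9, -42) = -42
D (Black): min(50, -33) = -33
B (White): max(-42, -33) = -33
F (Black): min(34, 42) = 34
G (Black): min(-18, 39) = -18
E (Chance): 1/2·34 + 1/2·-18 = 8
Root (Black): min(-33, 8) = -33

-33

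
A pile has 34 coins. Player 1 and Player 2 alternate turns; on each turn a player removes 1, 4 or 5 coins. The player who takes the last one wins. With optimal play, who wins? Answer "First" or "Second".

Compute winning (W) and losing (L) positions by backward induction:
i:   0  1  2  3  4  5  6  7  8  9 10 11 12 13 14 15 16 17 18 19 20 21 22 23 24 25 26 27 28 29 30 31 32 33 34
     L  W  L  W  W  W  W  W  L  W  L  W  W  W  W  W  L  W  L  W  W  W  W  W  L  W  L  W  W  W  W  W  L  W  L
Position 34 is L, so the second player wins.

Second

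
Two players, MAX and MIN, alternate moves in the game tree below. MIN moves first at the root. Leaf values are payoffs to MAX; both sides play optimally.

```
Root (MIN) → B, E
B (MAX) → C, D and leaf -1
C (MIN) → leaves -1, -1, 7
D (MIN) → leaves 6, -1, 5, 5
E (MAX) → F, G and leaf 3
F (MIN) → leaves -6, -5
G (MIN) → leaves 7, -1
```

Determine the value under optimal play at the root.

C (MIN): min(-1, -1, 7) = -1
D (MIN): min(6, -1, 5, 5) = -1
B (MAX): max(-1, -1, -1) = -1
F (MIN): min(-6, -5) = -6
G (MIN): min(7, -1) = -1
E (MAX): max(-6, -1, 3) = 3
Root (MIN): min(-1, 3) = -1

-1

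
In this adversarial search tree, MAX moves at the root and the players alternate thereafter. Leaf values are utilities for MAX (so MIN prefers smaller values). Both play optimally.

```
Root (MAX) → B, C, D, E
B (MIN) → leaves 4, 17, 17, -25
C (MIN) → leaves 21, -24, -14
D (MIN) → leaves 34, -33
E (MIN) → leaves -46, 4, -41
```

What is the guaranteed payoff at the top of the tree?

-24

B (MIN): min(4, 17, 17, -25) = -25
C (MIN): min(21, -24, -14) = -24
D (MIN): min(34, -33) = -33
E (MIN): min(-46, 4, -41) = -46
Root (MAX): max(-25, -24, -33, -46) = -24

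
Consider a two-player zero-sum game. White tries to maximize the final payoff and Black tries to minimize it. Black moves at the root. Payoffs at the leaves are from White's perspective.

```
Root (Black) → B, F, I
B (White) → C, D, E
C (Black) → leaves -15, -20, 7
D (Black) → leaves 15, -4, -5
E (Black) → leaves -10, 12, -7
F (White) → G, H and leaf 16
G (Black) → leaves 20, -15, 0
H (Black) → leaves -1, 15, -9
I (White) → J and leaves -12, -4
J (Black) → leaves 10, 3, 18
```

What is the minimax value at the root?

C (Black): min(-15, -20, 7) = -20
D (Black): min(15, -4, -5) = -5
E (Black): min(-10, 12, -7) = -10
B (White): max(-20, -5, -10) = -5
G (Black): min(20, -15, 0) = -15
H (Black): min(-1, 15, -9) = -9
F (White): max(-15, -9, 16) = 16
J (Black): min(10, 3, 18) = 3
I (White): max(3, -12, -4) = 3
Root (Black): min(-5, 16, 3) = -5

-5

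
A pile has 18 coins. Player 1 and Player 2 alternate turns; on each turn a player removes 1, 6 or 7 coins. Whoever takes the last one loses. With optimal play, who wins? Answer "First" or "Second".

Positions where the player to move wins (W) vs loses (L):
i:   0  1  2  3  4  5  6  7  8  9 10 11 12 13 14 15 16 17 18
     W  L  W  L  W  L  W  W  W  W  W  W  W  L  W  L  W  L  W
Position 18 is W, so the first player wins.

First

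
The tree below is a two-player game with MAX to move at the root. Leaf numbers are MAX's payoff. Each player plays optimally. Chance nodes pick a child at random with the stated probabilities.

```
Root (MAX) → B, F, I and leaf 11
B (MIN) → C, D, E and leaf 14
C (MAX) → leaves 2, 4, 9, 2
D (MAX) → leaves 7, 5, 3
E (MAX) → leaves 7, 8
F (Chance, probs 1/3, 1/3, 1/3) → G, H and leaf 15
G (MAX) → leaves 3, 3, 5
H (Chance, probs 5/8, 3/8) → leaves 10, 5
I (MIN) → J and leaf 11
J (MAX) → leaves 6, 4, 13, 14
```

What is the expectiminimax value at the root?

11

C (MAX): max(2, 4, 9, 2) = 9
D (MAX): max(7, 5, 3) = 7
E (MAX): max(7, 8) = 8
B (MIN): min(9, 7, 8, 14) = 7
G (MAX): max(3, 3, 5) = 5
H (Chance): 5/8·10 + 3/8·5 = 8.12
F (Chance): 1/3·5 + 1/3·8.12 + 1/3·15 = 9.38
J (MAX): max(6, 4, 13, 14) = 14
I (MIN): min(14, 11) = 11
Root (MAX): max(7, 9.38, 11, 11) = 11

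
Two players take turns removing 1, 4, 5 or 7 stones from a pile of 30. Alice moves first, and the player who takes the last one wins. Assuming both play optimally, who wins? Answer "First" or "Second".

First

i:   0  1  2  3  4  5  6  7  8  9 10 11 12 13 14 15 16 17 18 19 20 21 22 23 24 25 26 27 28 29 30
     L  W  L  W  W  W  W  W  L  W  L  W  W  W  W  W  L  W  L  W  W  W  W  W  L  W  L  W  W  W  W
Position 30 is W, so the first player wins.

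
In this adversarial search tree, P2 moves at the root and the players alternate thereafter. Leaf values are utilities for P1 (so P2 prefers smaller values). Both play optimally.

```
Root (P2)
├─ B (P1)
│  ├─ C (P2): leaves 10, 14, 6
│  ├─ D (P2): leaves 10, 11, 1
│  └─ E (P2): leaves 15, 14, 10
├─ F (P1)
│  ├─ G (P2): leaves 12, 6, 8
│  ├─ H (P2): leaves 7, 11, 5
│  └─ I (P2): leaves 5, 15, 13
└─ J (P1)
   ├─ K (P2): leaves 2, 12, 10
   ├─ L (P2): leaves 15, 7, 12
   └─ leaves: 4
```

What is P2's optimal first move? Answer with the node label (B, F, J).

F

C (P2): min(10, 14, 6) = 6
D (P2): min(10, 11, 1) = 1
E (P2): min(15, 14, 10) = 10
B (P1): max(6, 1, 10) = 10
G (P2): min(12, 6, 8) = 6
H (P2): min(7, 11, 5) = 5
I (P2): min(5, 15, 13) = 5
F (P1): max(6, 5, 5) = 6
K (P2): min(2, 12, 10) = 2
L (P2): min(15, 7, 12) = 7
J (P1): max(2, 7, 4) = 7
Root (P2): min(10, 6, 7) = 6
P2 picks the child with the lowest value: F (value 6).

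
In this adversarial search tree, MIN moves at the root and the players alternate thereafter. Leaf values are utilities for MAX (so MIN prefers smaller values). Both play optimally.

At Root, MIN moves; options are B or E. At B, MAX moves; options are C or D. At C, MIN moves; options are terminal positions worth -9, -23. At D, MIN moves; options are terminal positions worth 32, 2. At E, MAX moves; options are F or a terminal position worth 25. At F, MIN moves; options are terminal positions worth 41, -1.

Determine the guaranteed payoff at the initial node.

C (MIN): min(-9, -23) = -23
D (MIN): min(32, 2) = 2
B (MAX): max(-23, 2) = 2
F (MIN): min(41, -1) = -1
E (MAX): max(-1, 25) = 25
Root (MIN): min(2, 25) = 2

2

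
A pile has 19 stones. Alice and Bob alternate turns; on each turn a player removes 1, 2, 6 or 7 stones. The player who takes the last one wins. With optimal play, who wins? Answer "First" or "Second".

Second

Compute winning (W) and losing (L) positions by backward induction:
i:   0  1  2  3  4  5  6  7  8  9 10 11 12 13 14 15 16 17 18 19
     L  W  W  L  W  W  W  W  L  W  W  L  W  W  W  W  L  W  W  L
Position 19 is L, so the second player wins.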